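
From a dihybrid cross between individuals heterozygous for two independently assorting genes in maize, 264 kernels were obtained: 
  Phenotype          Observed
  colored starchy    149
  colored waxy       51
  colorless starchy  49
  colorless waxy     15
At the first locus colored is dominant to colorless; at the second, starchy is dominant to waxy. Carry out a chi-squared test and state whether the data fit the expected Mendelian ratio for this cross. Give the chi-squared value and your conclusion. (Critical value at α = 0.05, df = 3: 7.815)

A dihybrid F₂ with independent assortment and complete dominance at both loci gives a 9:3:3:1 phenotypic ratio.
Under the 9:3:3:1 hypothesis (Σ ratio = 16, N = 264):
  colored starchy: 264 × 9/16 = 148.5
  colored waxy: 264 × 3/16 = 49.5
  colorless starchy: 264 × 3/16 = 49.5
  colorless waxy: 264 × 1/16 = 16.5
χ² = Σ (O − E)² / E
  colored starchy: (149 − 148.5)² / 148.5 = 0.0017
  colored waxy: (51 − 49.5)² / 49.5 = 0.0455
  colorless starchy: (49 − 49.5)² / 49.5 = 0.0051
  colorless waxy: (15 − 16.5)² / 16.5 = 0.1364
χ² = 0.0017 + 0.0455 + 0.0051 + 0.1364 = 0.1887 ≈ 0.189
Degrees of freedom = 4 − 1 = 3; critical value at α = 0.05 is 7.815.
Since 0.189 < 7.815, we fail to reject the null hypothesis — the data are consistent with the 9:3:3:1 ratio.

0.189; consistent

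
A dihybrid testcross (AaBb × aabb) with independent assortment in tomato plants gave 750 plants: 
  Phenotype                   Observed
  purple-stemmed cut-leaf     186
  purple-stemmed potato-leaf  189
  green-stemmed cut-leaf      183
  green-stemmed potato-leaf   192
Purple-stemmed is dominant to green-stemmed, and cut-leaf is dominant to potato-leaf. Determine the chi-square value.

0.240

A dihybrid testcross with independent assortment gives a 1:1:1:1 ratio.
Under the 1:1:1:1 hypothesis (Σ ratio = 4, N = 750):
  purple-stemmed cut-leaf: 750 × 1/4 = 187.5
  purple-stemmed potato-leaf: 750 × 1/4 = 187.5
  green-stemmed cut-leaf: 750 × 1/4 = 187.5
  green-stemmed potato-leaf: 750 × 1/4 = 187.5
χ² = Σ (O − E)² / E
  purple-stemmed cut-leaf: (186 − 187.5)² / 187.5 = 0.0120
  purple-stemmed potato-leaf: (189 − 187.5)² / 187.5 = 0.0120
  green-stemmed cut-leaf: (183 − 187.5)² / 187.5 = 0.1080
  green-stemmed potato-leaf: (192 − 187.5)² / 187.5 = 0.1080
χ² = 0.0120 + 0.0120 + 0.1080 + 0.1080 = 0.240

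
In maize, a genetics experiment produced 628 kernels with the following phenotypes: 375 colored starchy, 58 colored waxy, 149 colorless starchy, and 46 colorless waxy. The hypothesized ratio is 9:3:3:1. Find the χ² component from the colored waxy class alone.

30.319

The 9:3:3:1 ratio has 16 parts, so with N = 628 the expected counts are:
  colored starchy: 628 × 9/16 = 353.25
  colored waxy: 628 × 3/16 = 117.75
  colorless starchy: 628 × 3/16 = 117.75
  colorless waxy: 628 × 1/16 = 39.25
Contribution of colored waxy: (58 − 117.75)² / 117.75 = 30.3190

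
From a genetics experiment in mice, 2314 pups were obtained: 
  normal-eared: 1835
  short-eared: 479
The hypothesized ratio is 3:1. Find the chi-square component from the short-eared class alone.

Expected counts for N = 2314 under a 3:1 ratio (total parts = 4):
  normal-eared: 2314 × 3/4 = 1735.5
  short-eared: 2314 × 1/4 = 578.5
Contribution of short-eared: (479 − 578.5)² / 578.5 = 17.1137

17.114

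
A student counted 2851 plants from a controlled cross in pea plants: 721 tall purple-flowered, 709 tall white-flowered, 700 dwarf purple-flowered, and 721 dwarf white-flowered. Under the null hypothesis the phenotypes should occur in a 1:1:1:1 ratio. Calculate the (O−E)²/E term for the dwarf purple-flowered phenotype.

0.228

Total ratio parts = 4. Expected numbers out of 2851:
  tall purple-flowered: 2851 × 1/4 = 712.75
  tall white-flowered: 2851 × 1/4 = 712.75
  dwarf purple-flowered: 2851 × 1/4 = 712.75
  dwarf white-flowered: 2851 × 1/4 = 712.75
Contribution of dwarf purple-flowered: (700 − 712.75)² / 712.75 = 0.2281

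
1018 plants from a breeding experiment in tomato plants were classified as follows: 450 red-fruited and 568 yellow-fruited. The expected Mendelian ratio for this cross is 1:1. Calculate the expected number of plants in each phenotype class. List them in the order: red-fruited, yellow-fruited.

509, 509

Expected counts for N = 1018 under a 1:1 ratio (total parts = 2):
  red-fruited: 1018 × 1/2 = 509
  yellow-fruited: 1018 × 1/2 = 509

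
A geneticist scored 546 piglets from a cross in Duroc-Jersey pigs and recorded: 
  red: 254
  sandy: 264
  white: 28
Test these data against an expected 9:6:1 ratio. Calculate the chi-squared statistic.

27.434

Total ratio parts = 16. Expected numbers out of 546:
  red: 546 × 9/16 = 307.125
  sandy: 546 × 6/16 = 204.75
  white: 546 × 1/16 = 34.125
χ² = Σ (O − E)² / E
  red: (254 − 307.125)² / 307.125 = 9.1893
  sandy: (264 − 204.75)² / 204.75 = 17.1456
  white: (28 − 34.125)² / 34.125 = 1.0994
χ² = 9.1893 + 17.1456 + 1.0994 = 27.4343 ≈ 27.434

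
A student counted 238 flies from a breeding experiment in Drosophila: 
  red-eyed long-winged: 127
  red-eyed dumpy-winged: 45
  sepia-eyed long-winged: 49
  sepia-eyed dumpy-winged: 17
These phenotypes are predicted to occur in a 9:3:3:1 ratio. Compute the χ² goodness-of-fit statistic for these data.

Under the 9:3:3:1 hypothesis (Σ ratio = 16, N = 238):
  red-eyed long-winged: 238 × 9/16 = 133.875
  red-eyed dumpy-winged: 238 × 3/16 = 44.625
  sepia-eyed long-winged: 238 × 3/16 = 44.625
  sepia-eyed dumpy-winged: 238 × 1/16 = 14.875
χ² = Σ (O − E)² / E
  red-eyed long-winged: (127 − 133.875)² / 133.875 = 0.3531
  red-eyed dumpy-winged: (45 − 44.625)² / 44.625 = 0.0032
  sepia-eyed long-winged: (49 − 44.625)² / 44.625 = 0.4289
  sepia-eyed dumpy-winged: (17 − 14.875)² / 14.875 = 0.3036
χ² = 0.3531 + 0.0032 + 0.4289 + 0.3036 = 1.0888 ≈ 1.089

1.089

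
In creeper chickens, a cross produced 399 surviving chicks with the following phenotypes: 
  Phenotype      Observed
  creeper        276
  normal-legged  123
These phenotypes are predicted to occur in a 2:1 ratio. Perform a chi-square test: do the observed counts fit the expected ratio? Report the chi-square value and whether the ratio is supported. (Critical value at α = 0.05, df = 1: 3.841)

1.128; consistent

Under the 2:1 hypothesis (Σ ratio = 3, N = 399):
  creeper: 399 × 2/3 = 266
  normal-legged: 399 × 1/3 = 133
χ² = Σ (O − E)² / E
  creeper: (276 − 266)² / 266 = 0.3759
  normal-legged: (123 − 133)² / 133 = 0.7519
χ² = 0.3759 + 0.7519 = 1.1278 ≈ 1.128
Degrees of freedom = 2 − 1 = 1; critical value at α = 0.05 is 3.841.
Since 1.128 < 3.841, we fail to reject the null hypothesis — the data are consistent with the 2:1 ratio.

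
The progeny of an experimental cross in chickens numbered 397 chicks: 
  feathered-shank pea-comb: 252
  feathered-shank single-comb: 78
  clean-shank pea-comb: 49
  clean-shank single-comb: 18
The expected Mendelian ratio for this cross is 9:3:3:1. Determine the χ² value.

14.419

Expected counts for N = 397 under a 9:3:3:1 ratio (total parts = 16):
  feathered-shank pea-comb: 397 × 9/16 = 223.3125
  feathered-shank single-comb: 397 × 3/16 = 74.4375
  clean-shank pea-comb: 397 × 3/16 = 74.4375
  clean-shank single-comb: 397 × 1/16 = 24.8125
χ² = Σ (O − E)² / E
  feathered-shank pea-comb: (252 − 223.3125)² / 223.3125 = 3.6853
  feathered-shank single-comb: (78 − 74.4375)² / 74.4375 = 0.1705
  clean-shank pea-comb: (49 − 74.4375)² / 74.4375 = 8.6927
  clean-shank single-comb: (18 − 24.8125)² / 24.8125 = 1.8704
χ² = 3.6853 + 0.1705 + 8.6927 + 1.8704 = 14.4189 ≈ 14.419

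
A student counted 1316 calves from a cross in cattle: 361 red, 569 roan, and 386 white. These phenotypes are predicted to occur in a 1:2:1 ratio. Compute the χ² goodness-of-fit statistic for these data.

Expected counts for N = 1316 under a 1:2:1 ratio (total parts = 4):
  red: 1316 × 1/4 = 329
  roan: 1316 × 2/4 = 658
  white: 1316 × 1/4 = 329
χ² = Σ (O − E)² / E
  red: (361 − 329)² / 329 = 3.1125
  roan: (569 − 658)² / 658 = 12.0380
  white: (386 − 329)² / 329 = 9.8754
χ² = 3.1125 + 12.0380 + 9.8754 = 25.0259 ≈ 25.026

25.026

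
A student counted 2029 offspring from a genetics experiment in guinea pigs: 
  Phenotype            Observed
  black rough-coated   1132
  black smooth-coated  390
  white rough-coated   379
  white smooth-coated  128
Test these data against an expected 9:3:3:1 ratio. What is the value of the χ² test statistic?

Expected counts for N = 2029 under a 9:3:3:1 ratio (total parts = 16):
  black rough-coated: 2029 × 9/16 = 1141.3125
  black smooth-coated: 2029 × 3/16 = 380.4375
  white rough-coated: 2029 × 3/16 = 380.4375
  white smooth-coated: 2029 × 1/16 = 126.8125
χ² = Σ (O − E)² / E
  black rough-coated: (1132 − 1141.3125)² / 1141.3125 = 0.0760
  black smooth-coated: (390 − 380.4375)² / 380.4375 = 0.2404
  white rough-coated: (379 − 380.4375)² / 380.4375 = 0.0054
  white smooth-coated: (128 − 126.8125)² / 126.8125 = 0.0111
χ² = 0.0760 + 0.2404 + 0.0054 + 0.0111 = 0.3329 ≈ 0.333

0.333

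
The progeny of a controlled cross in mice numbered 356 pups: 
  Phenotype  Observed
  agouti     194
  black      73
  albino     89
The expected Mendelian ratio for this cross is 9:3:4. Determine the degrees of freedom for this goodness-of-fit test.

A goodness-of-fit test with 3 phenotype classes has df = 3 − 1 = 2.

2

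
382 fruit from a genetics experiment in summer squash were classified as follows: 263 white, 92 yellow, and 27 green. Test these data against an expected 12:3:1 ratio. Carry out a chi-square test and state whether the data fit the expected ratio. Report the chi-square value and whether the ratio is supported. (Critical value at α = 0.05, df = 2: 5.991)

Expected counts for N = 382 under a 12:3:1 ratio (total parts = 16):
  white: 382 × 12/16 = 286.5
  yellow: 382 × 3/16 = 71.625
  green: 382 × 1/16 = 23.875
χ² = Σ (O − E)² / E
  white: (263 − 286.5)² / 286.5 = 1.9276
  yellow: (92 − 71.625)² / 71.625 = 5.7960
  green: (27 − 23.875)² / 23.875 = 0.4090
χ² = 1.9276 + 5.7960 + 0.4090 = 8.1326 ≈ 8.133
Degrees of freedom = 3 − 1 = 2; critical value at α = 0.05 is 5.991.
Since 8.133 > 5.991, we reject the null hypothesis — the data do not fit the 12:3:1 ratio.

8.133; not consistent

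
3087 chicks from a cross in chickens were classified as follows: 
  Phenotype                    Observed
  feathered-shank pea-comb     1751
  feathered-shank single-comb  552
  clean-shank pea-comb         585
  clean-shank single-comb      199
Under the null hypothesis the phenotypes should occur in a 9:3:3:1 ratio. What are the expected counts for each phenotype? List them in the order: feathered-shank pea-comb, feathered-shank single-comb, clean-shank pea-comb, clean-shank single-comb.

The 9:3:3:1 ratio has 16 parts, so with N = 3087 the expected counts are:
  feathered-shank pea-comb: 3087 × 9/16 = 1736.4375
  feathered-shank single-comb: 3087 × 3/16 = 578.8125
  clean-shank pea-comb: 3087 × 3/16 = 578.8125
  clean-shank single-comb: 3087 × 1/16 = 192.9375

1736.4375, 578.8125, 578.8125, 192.9375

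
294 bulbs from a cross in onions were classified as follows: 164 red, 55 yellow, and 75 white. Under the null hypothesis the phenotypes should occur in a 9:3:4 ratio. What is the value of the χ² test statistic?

0.042

Total ratio parts = 16. Expected numbers out of 294:
  red: 294 × 9/16 = 165.375
  yellow: 294 × 3/16 = 55.125
  white: 294 × 4/16 = 73.5
χ² = Σ (O − E)² / E
  red: (164 − 165.375)² / 165.375 = 0.0114
  yellow: (55 − 55.125)² / 55.125 = 0.0003
  white: (75 − 73.5)² / 73.5 = 0.0306
χ² = 0.0114 + 0.0003 + 0.0306 = 0.0423 ≈ 0.042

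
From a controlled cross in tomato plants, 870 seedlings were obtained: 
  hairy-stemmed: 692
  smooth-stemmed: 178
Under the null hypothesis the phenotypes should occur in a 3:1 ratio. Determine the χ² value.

Expected counts for N = 870 under a 3:1 ratio (total parts = 4):
  hairy-stemmed: 870 × 3/4 = 652.5
  smooth-stemmed: 870 × 1/4 = 217.5
χ² = Σ (O − E)² / E
  hairy-stemmed: (692 − 652.5)² / 652.5 = 2.3912
  smooth-stemmed: (178 − 217.5)² / 217.5 = 7.1736
χ² = 2.3912 + 7.1736 = 9.5648 ≈ 9.565

9.565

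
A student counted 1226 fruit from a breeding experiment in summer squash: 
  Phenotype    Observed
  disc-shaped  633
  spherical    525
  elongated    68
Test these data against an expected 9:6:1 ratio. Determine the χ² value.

14.881

Under the 9:6:1 hypothesis (Σ ratio = 16, N = 1226):
  disc-shaped: 1226 × 9/16 = 689.625
  spherical: 1226 × 6/16 = 459.75
  elongated: 1226 × 1/16 = 76.625
χ² = Σ (O − E)² / E
  disc-shaped: (633 − 689.625)² / 689.625 = 4.6495
  spherical: (525 − 459.75)² / 459.75 = 9.2606
  elongated: (68 − 76.625)² / 76.625 = 0.9708
χ² = 4.6495 + 9.2606 + 0.9708 = 14.8809 ≈ 14.881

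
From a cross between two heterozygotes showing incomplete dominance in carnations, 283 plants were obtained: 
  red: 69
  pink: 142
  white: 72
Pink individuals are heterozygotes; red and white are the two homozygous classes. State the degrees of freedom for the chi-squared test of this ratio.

With incomplete dominance, a heterozygote × heterozygote cross gives a 1:2:1 phenotypic ratio.
A goodness-of-fit test with 3 phenotype classes has df = 3 − 1 = 2.

2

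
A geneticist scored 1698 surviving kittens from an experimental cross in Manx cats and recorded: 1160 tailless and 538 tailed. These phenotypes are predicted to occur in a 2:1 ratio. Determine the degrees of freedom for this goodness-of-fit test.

A goodness-of-fit test with 2 phenotype classes has df = 2 − 1 = 1.

1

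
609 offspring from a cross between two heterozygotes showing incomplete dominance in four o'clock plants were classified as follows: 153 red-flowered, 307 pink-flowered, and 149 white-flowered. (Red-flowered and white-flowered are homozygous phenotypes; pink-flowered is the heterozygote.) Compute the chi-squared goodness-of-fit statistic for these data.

0.094

With incomplete dominance, a heterozygote × heterozygote cross gives a 1:2:1 phenotypic ratio.
The 1:2:1 ratio has 4 parts, so with N = 609 the expected counts are:
  red-flowered: 609 × 1/4 = 152.25
  pink-flowered: 609 × 2/4 = 304.5
  white-flowered: 609 × 1/4 = 152.25
χ² = Σ (O − E)² / E
  red-flowered: (153 − 152.25)² / 152.25 = 0.0037
  pink-flowered: (307 − 304.5)² / 304.5 = 0.0205
  white-flowered: (149 − 152.25)² / 152.25 = 0.0694
χ² = 0.0037 + 0.0205 + 0.0694 = 0.0936 ≈ 0.094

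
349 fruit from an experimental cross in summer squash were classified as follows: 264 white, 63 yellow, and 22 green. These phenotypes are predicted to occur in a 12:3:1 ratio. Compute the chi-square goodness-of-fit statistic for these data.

0.112

Expected counts for N = 349 under a 12:3:1 ratio (total parts = 16):
  white: 349 × 12/16 = 261.75
  yellow: 349 × 3/16 = 65.4375
  green: 349 × 1/16 = 21.8125
χ² = Σ (O − E)² / E
  white: (264 − 261.75)² / 261.75 = 0.0193
  yellow: (63 − 65.4375)² / 65.4375 = 0.0908
  green: (22 − 21.8125)² / 21.8125 = 0.0016
χ² = 0.0193 + 0.0908 + 0.0016 = 0.1117 ≈ 0.112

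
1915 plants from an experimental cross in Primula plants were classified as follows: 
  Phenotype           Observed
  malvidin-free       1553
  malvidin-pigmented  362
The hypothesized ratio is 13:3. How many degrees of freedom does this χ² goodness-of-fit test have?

A goodness-of-fit test with 2 phenotype classes has df = 2 − 1 = 1.

1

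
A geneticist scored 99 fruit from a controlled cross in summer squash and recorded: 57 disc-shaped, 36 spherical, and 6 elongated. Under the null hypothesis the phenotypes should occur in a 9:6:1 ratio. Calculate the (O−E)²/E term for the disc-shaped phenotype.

0.031

The 9:6:1 ratio has 16 parts, so with N = 99 the expected counts are:
  disc-shaped: 99 × 9/16 = 55.6875
  spherical: 99 × 6/16 = 37.125
  elongated: 99 × 1/16 = 6.1875
Contribution of disc-shaped: (57 − 55.6875)² / 55.6875 = 0.0309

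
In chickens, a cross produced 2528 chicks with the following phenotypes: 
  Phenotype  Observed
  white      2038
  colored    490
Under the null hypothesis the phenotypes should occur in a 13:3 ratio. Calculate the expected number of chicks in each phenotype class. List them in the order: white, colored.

Under the 13:3 hypothesis (Σ ratio = 16, N = 2528):
  white: 2528 × 13/16 = 2054
  colored: 2528 × 3/16 = 474

2054, 474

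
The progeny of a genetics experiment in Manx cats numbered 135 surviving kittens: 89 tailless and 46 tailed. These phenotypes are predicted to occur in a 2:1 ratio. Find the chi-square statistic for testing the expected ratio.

Under the 2:1 hypothesis (Σ ratio = 3, N = 135):
  tailless: 135 × 2/3 = 90
  tailed: 135 × 1/3 = 45
χ² = Σ (O − E)² / E
  tailless: (89 − 90)² / 90 = 0.0111
  tailed: (46 − 45)² / 45 = 0.0222
χ² = 0.0111 + 0.0222 = 0.0333 ≈ 0.033

0.033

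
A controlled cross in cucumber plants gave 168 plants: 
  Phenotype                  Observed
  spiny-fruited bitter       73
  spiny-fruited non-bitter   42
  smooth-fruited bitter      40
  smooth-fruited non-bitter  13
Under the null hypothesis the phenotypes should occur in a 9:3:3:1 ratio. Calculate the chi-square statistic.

11.280

The 9:3:3:1 ratio has 16 parts, so with N = 168 the expected counts are:
  spiny-fruited bitter: 168 × 9/16 = 94.5
  spiny-fruited non-bitter: 168 × 3/16 = 31.5
  smooth-fruited bitter: 168 × 3/16 = 31.5
  smooth-fruited non-bitter: 168 × 1/16 = 10.5
χ² = Σ (O − E)² / E
  spiny-fruited bitter: (73 − 94.5)² / 94.5 = 4.8915
  spiny-fruited non-bitter: (42 − 31.5)² / 31.5 = 3.5000
  smooth-fruited bitter: (40 − 31.5)² / 31.5 = 2.2937
  smooth-fruited non-bitter: (13 − 10.5)² / 10.5 = 0.5952
χ² = 4.8915 + 3.5000 + 2.2937 + 0.5952 = 11.2804 ≈ 11.280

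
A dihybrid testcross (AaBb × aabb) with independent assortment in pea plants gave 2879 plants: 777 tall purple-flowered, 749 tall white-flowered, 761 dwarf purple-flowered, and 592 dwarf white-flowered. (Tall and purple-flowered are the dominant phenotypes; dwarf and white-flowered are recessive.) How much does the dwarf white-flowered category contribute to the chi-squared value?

A dihybrid testcross with independent assortment gives a 1:1:1:1 ratio.
Expected counts for N = 2879 under a 1:1:1:1 ratio (total parts = 4):
  tall purple-flowered: 2879 × 1/4 = 719.75
  tall white-flowered: 2879 × 1/4 = 719.75
  dwarf purple-flowered: 2879 × 1/4 = 719.75
  dwarf white-flowered: 2879 × 1/4 = 719.75
Contribution of dwarf white-flowered: (592 − 719.75)² / 719.75 = 22.6746

22.675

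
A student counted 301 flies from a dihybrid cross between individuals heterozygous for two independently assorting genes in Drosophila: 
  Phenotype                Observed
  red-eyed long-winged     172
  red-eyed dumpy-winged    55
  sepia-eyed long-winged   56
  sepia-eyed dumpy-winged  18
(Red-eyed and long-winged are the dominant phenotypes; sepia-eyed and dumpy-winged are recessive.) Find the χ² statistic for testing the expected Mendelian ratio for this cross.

A dihybrid F₂ with independent assortment and complete dominance at both loci gives a 9:3:3:1 phenotypic ratio.
Total ratio parts = 16. Expected numbers out of 301:
  red-eyed long-winged: 301 × 9/16 = 169.3125
  red-eyed dumpy-winged: 301 × 3/16 = 56.4375
  sepia-eyed long-winged: 301 × 3/16 = 56.4375
  sepia-eyed dumpy-winged: 301 × 1/16 = 18.8125
χ² = Σ (O − E)² / E
  red-eyed long-winged: (172 − 169.3125)² / 169.3125 = 0.0427
  red-eyed dumpy-winged: (55 − 56.4375)² / 56.4375 = 0.0366
  sepia-eyed long-winged: (56 − 56.4375)² / 56.4375 = 0.0034
  sepia-eyed dumpy-winged: (18 − 18.8125)² / 18.8125 = 0.0351
χ² = 0.0427 + 0.0366 + 0.0034 + 0.0351 = 0.1178 ≈ 0.118

0.118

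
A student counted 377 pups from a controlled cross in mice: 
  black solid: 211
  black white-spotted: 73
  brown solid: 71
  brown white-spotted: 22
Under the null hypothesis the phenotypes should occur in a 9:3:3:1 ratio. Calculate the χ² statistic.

Total ratio parts = 16. Expected numbers out of 377:
  black solid: 377 × 9/16 = 212.0625
  black white-spotted: 377 × 3/16 = 70.6875
  brown solid: 377 × 3/16 = 70.6875
  brown white-spotted: 377 × 1/16 = 23.5625
χ² = Σ (O − E)² / E
  black solid: (211 − 212.0625)² / 212.0625 = 0.0053
  black white-spotted: (73 − 70.6875)² / 70.6875 = 0.0757
  brown solid: (71 − 70.6875)² / 70.6875 = 0.0014
  brown white-spotted: (22 − 23.5625)² / 23.5625 = 0.1036
χ² = 0.0053 + 0.0757 + 0.0014 + 0.1036 = 0.186

0.186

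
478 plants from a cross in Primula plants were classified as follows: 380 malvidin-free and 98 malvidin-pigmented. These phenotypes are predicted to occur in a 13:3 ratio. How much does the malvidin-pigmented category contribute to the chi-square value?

0.783

The 13:3 ratio has 16 parts, so with N = 478 the expected counts are:
  malvidin-free: 478 × 13/16 = 388.375
  malvidin-pigmented: 478 × 3/16 = 89.625
Contribution of malvidin-pigmented: (98 − 89.625)² / 89.625 = 0.7826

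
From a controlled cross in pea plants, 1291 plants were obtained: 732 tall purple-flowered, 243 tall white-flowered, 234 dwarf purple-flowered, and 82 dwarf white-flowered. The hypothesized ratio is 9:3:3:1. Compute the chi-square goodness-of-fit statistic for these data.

Expected counts for N = 1291 under a 9:3:3:1 ratio (total parts = 16):
  tall purple-flowered: 1291 × 9/16 = 726.1875
  tall white-flowered: 1291 × 3/16 = 242.0625
  dwarf purple-flowered: 1291 × 3/16 = 242.0625
  dwarf white-flowered: 1291 × 1/16 = 80.6875
χ² = Σ (O − E)² / E
  tall purple-flowered: (732 − 726.1875)² / 726.1875 = 0.0465
  tall white-flowered: (243 − 242.0625)² / 242.0625 = 0.0036
  dwarf purple-flowered: (234 − 242.0625)² / 242.0625 = 0.2685
  dwarf white-flowered: (82 − 80.6875)² / 80.6875 = 0.0213
χ² = 0.0465 + 0.0036 + 0.2685 + 0.0213 = 0.3399 ≈ 0.340

0.340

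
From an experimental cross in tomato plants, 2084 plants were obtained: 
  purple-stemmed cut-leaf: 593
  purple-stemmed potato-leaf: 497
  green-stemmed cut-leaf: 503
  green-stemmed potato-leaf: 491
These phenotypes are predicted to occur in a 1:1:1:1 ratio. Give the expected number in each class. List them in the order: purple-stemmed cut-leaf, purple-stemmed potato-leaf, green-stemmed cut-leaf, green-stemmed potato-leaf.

521, 521, 521, 521

The 1:1:1:1 ratio has 4 parts, so with N = 2084 the expected counts are:
  purple-stemmed cut-leaf: 2084 × 1/4 = 521
  purple-stemmed potato-leaf: 2084 × 1/4 = 521
  green-stemmed cut-leaf: 2084 × 1/4 = 521
  green-stemmed potato-leaf: 2084 × 1/4 = 521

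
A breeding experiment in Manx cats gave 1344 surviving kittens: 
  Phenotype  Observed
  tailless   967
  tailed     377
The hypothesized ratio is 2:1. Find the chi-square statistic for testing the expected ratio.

Expected counts for N = 1344 under a 2:1 ratio (total parts = 3):
  tailless: 1344 × 2/3 = 896
  tailed: 1344 × 1/3 = 448
χ² = Σ (O − E)² / E
  tailless: (967 − 896)² / 896 = 5.6261
  tailed: (377 − 448)² / 448 = 11.2522
χ² = 5.6261 + 11.2522 = 16.8783 ≈ 16.878

16.878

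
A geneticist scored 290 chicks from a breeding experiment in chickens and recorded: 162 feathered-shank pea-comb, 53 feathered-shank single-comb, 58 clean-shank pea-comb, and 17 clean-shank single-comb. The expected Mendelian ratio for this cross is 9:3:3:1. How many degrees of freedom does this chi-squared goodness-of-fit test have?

3

A goodness-of-fit test with 4 phenotype classes has df = 4 − 1 = 3.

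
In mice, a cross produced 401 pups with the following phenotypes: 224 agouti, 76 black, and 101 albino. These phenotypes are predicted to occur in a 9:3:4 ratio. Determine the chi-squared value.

0.025

Under the 9:3:4 hypothesis (Σ ratio = 16, N = 401):
  agouti: 401 × 9/16 = 225.5625
  black: 401 × 3/16 = 75.1875
  albino: 401 × 4/16 = 100.25
χ² = Σ (O − E)² / E
  agouti: (224 − 225.5625)² / 225.5625 = 0.0108
  black: (76 − 75.1875)² / 75.1875 = 0.0088
  albino: (101 − 100.25)² / 100.25 = 0.0056
χ² = 0.0108 + 0.0088 + 0.0056 = 0.0252 ≈ 0.025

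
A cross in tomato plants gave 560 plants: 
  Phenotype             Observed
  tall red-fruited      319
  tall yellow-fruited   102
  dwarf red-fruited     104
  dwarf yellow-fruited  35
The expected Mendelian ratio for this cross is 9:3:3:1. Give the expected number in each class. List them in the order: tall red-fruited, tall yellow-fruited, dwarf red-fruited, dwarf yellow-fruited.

Total ratio parts = 16. Expected numbers out of 560:
  tall red-fruited: 560 × 9/16 = 315
  tall yellow-fruited: 560 × 3/16 = 105
  dwarf red-fruited: 560 × 3/16 = 105
  dwarf yellow-fruited: 560 × 1/16 = 35

315, 105, 105, 35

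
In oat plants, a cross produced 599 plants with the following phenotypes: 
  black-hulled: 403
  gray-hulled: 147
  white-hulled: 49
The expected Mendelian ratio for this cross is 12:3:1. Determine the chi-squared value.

Expected counts for N = 599 under a 12:3:1 ratio (total parts = 16):
  black-hulled: 599 × 12/16 = 449.25
  gray-hulled: 599 × 3/16 = 112.3125
  white-hulled: 599 × 1/16 = 37.4375
χ² = Σ (O − E)² / E
  black-hulled: (403 − 449.25)² / 449.25 = 4.7614
  gray-hulled: (147 − 112.3125)² / 112.3125 = 10.7132
  white-hulled: (49 − 37.4375)² / 37.4375 = 3.5711
χ² = 4.7614 + 10.7132 + 3.5711 = 19.0457 ≈ 19.046

19.046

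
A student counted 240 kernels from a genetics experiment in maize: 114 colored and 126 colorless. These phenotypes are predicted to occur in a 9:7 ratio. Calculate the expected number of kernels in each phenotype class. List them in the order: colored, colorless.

135, 105

Expected counts for N = 240 under a 9:7 ratio (total parts = 16):
  colored: 240 × 9/16 = 135
  colorless: 240 × 7/16 = 105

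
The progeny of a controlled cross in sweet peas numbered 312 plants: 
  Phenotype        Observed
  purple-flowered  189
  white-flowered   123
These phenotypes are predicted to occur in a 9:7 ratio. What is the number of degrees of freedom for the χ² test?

1

A goodness-of-fit test with 2 phenotype classes has df = 2 − 1 = 1.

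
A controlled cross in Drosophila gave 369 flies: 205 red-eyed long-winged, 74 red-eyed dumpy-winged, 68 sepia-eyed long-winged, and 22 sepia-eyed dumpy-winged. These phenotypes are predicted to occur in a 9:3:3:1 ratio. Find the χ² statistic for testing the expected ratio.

0.436

The 9:3:3:1 ratio has 16 parts, so with N = 369 the expected counts are:
  red-eyed long-winged: 369 × 9/16 = 207.5625
  red-eyed dumpy-winged: 369 × 3/16 = 69.1875
  sepia-eyed long-winged: 369 × 3/16 = 69.1875
  sepia-eyed dumpy-winged: 369 × 1/16 = 23.0625
χ² = Σ (O − E)² / E
  red-eyed long-winged: (205 − 207.5625)² / 207.5625 = 0.0316
  red-eyed dumpy-winged: (74 − 69.1875)² / 69.1875 = 0.3347
  sepia-eyed long-winged: (68 − 69.1875)² / 69.1875 = 0.0204
  sepia-eyed dumpy-winged: (22 − 23.0625)² / 23.0625 = 0.0489
χ² = 0.0316 + 0.3347 + 0.0204 + 0.0489 = 0.4356 ≈ 0.436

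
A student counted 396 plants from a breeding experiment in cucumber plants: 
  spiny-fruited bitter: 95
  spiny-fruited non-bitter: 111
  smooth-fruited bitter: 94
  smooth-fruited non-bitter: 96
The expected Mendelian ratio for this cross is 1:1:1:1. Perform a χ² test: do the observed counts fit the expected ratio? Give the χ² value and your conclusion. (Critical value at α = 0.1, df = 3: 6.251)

1.960; consistent

The 1:1:1:1 ratio has 4 parts, so with N = 396 the expected counts are:
  spiny-fruited bitter: 396 × 1/4 = 99
  spiny-fruited non-bitter: 396 × 1/4 = 99
  smooth-fruited bitter: 396 × 1/4 = 99
  smooth-fruited non-bitter: 396 × 1/4 = 99
χ² = Σ (O − E)² / E
  spiny-fruited bitter: (95 − 99)² / 99 = 0.1616
  spiny-fruited non-bitter: (111 − 99)² / 99 = 1.4545
  smooth-fruited bitter: (94 − 99)² / 99 = 0.2525
  smooth-fruited non-bitter: (96 − 99)² / 99 = 0.0909
χ² = 0.1616 + 1.4545 + 0.2525 + 0.0909 = 1.9595 ≈ 1.960
Degrees of freedom = 4 − 1 = 3; critical value at α = 0.1 is 6.251.
Since 1.960 < 6.251, we fail to reject the null hypothesis — the data are consistent with the 1:1:1:1 ratio.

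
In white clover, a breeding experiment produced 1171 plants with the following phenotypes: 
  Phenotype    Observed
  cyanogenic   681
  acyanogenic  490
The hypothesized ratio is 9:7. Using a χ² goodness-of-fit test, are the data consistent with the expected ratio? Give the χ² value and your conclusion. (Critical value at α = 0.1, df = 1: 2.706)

1.728; consistent

Expected counts for N = 1171 under a 9:7 ratio (total parts = 16):
  cyanogenic: 1171 × 9/16 = 658.6875
  acyanogenic: 1171 × 7/16 = 512.3125
χ² = Σ (O − E)² / E
  cyanogenic: (681 − 658.6875)² / 658.6875 = 0.7558
  acyanogenic: (490 − 512.3125)² / 512.3125 = 0.9718
χ² = 0.7558 + 0.9718 = 1.7276 ≈ 1.728
Degrees of freedom = 2 − 1 = 1; critical value at α = 0.1 is 2.706.
Since 1.728 < 2.706, we fail to reject the null hypothesis — the data are consistent with the 9:7 ratio.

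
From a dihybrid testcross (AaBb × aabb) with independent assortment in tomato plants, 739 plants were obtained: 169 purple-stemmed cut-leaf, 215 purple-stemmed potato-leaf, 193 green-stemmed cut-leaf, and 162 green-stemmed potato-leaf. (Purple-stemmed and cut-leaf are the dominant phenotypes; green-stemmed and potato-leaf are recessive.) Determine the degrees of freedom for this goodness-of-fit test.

3

A dihybrid testcross with independent assortment gives a 1:1:1:1 ratio.
A goodness-of-fit test with 4 phenotype classes has df = 4 − 1 = 3.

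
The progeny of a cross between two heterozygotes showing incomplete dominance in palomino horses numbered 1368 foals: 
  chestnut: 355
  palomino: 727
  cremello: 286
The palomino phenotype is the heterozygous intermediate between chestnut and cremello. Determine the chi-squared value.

12.367

With incomplete dominance, a heterozygote × heterozygote cross gives a 1:2:1 phenotypic ratio.
The 1:2:1 ratio has 4 parts, so with N = 1368 the expected counts are:
  chestnut: 1368 × 1/4 = 342
  palomino: 1368 × 2/4 = 684
  cremello: 1368 × 1/4 = 342
χ² = Σ (O − E)² / E
  chestnut: (355 − 342)² / 342 = 0.4942
  palomino: (727 − 684)² / 684 = 2.7032
  cremello: (286 − 342)² / 342 = 9.1696
χ² = 0.4942 + 2.7032 + 9.1696 = 12.367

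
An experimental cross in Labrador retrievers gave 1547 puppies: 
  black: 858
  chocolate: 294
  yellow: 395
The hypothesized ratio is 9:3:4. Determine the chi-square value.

Under the 9:3:4 hypothesis (Σ ratio = 16, N = 1547):
  black: 1547 × 9/16 = 870.1875
  chocolate: 1547 × 3/16 = 290.0625
  yellow: 1547 × 4/16 = 386.75
χ² = Σ (O − E)² / E
  black: (858 − 870.1875)² / 870.1875 = 0.1707
  chocolate: (294 − 290.0625)² / 290.0625 = 0.0535
  yellow: (395 − 386.75)² / 386.75 = 0.1760
χ² = 0.1707 + 0.0535 + 0.1760 = 0.4002 ≈ 0.400

0.400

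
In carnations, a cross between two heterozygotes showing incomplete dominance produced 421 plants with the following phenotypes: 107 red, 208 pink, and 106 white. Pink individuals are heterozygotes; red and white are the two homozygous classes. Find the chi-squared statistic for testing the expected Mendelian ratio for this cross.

With incomplete dominance, a heterozygote × heterozygote cross gives a 1:2:1 phenotypic ratio.
Expected counts for N = 421 under a 1:2:1 ratio (total parts = 4):
  red: 421 × 1/4 = 105.25
  pink: 421 × 2/4 = 210.5
  white: 421 × 1/4 = 105.25
χ² = Σ (O − E)² / E
  red: (107 − 105.25)² / 105.25 = 0.0291
  pink: (208 − 210.5)² / 210.5 = 0.0297
  white: (106 − 105.25)² / 105.25 = 0.0053
χ² = 0.0291 + 0.0297 + 0.0053 = 0.0641 ≈ 0.064

0.064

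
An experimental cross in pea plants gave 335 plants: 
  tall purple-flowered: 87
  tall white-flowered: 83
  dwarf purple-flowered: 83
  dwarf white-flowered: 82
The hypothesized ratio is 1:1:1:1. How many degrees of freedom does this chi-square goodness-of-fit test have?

A goodness-of-fit test with 4 phenotype classes has df = 4 − 1 = 3.

3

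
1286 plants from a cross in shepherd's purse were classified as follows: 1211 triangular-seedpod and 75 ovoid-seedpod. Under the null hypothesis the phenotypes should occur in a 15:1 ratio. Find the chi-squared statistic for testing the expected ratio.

0.383

Expected counts for N = 1286 under a 15:1 ratio (total parts = 16):
  triangular-seedpod: 1286 × 15/16 = 1205.625
  ovoid-seedpod: 1286 × 1/16 = 80.375
χ² = Σ (O − E)² / E
  triangular-seedpod: (1211 − 1205.625)² / 1205.625 = 0.0240
  ovoid-seedpod: (75 − 80.375)² / 80.375 = 0.3594
χ² = 0.0240 + 0.3594 = 0.3834 ≈ 0.383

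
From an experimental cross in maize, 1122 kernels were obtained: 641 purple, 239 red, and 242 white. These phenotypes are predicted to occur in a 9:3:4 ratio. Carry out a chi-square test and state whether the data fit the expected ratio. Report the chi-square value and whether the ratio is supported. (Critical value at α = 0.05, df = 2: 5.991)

9.334; not consistent

Total ratio parts = 16. Expected numbers out of 1122:
  purple: 1122 × 9/16 = 631.125
  red: 1122 × 3/16 = 210.375
  white: 1122 × 4/16 = 280.5
χ² = Σ (O − E)² / E
  purple: (641 − 631.125)² / 631.125 = 0.1545
  red: (239 − 210.375)² / 210.375 = 3.8949
  white: (242 − 280.5)² / 280.5 = 5.2843
χ² = 0.1545 + 3.8949 + 5.2843 = 9.3337 ≈ 9.334
Degrees of freedom = 3 − 1 = 2; critical value at α = 0.05 is 5.991.
Since 9.334 > 5.991, we reject the null hypothesis — the data do not fit the 9:3:4 ratio.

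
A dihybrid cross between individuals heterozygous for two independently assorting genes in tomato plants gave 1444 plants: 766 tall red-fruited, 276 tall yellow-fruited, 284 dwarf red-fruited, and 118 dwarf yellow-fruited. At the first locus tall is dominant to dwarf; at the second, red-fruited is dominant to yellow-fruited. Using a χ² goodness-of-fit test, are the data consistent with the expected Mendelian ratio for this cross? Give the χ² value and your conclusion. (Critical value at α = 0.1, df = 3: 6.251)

11.916; not consistent

A dihybrid F₂ with independent assortment and complete dominance at both loci gives a 9:3:3:1 phenotypic ratio.
The 9:3:3:1 ratio has 16 parts, so with N = 1444 the expected counts are:
  tall red-fruited: 1444 × 9/16 = 812.25
  tall yellow-fruited: 1444 × 3/16 = 270.75
  dwarf red-fruited: 1444 × 3/16 = 270.75
  dwarf yellow-fruited: 1444 × 1/16 = 90.25
χ² = Σ (O − E)² / E
  tall red-fruited: (766 − 812.25)² / 812.25 = 2.6335
  tall yellow-fruited: (276 − 270.75)² / 270.75 = 0.1018
  dwarf red-fruited: (284 − 270.75)² / 270.75 = 0.6484
  dwarf yellow-fruited: (118 − 90.25)² / 90.25 = 8.5325
χ² = 2.6335 + 0.1018 + 0.6484 + 8.5325 = 11.9162 ≈ 11.916
Degrees of freedom = 4 − 1 = 3; critical value at α = 0.1 is 6.251.
Since 11.916 > 6.251, we reject the null hypothesis — the data do not fit the 9:3:3:1 ratio.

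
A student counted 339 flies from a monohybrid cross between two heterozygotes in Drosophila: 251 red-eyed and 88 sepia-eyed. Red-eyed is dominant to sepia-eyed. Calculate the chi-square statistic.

For a monohybrid cross between heterozygotes with complete dominance, the expected phenotypic ratio is 3:1.
Total ratio parts = 4. Expected numbers out of 339:
  red-eyed: 339 × 3/4 = 254.25
  sepia-eyed: 339 × 1/4 = 84.75
χ² = Σ (O − E)² / E
  red-eyed: (251 − 254.25)² / 254.25 = 0.0415
  sepia-eyed: (88 − 84.75)² / 84.75 = 0.1246
χ² = 0.0415 + 0.1246 = 0.1661 ≈ 0.166

0.166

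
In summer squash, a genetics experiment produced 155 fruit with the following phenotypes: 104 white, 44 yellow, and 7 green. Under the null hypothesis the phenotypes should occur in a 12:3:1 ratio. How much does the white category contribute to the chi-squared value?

Under the 12:3:1 hypothesis (Σ ratio = 16, N = 155):
  white: 155 × 12/16 = 116.25
  yellow: 155 × 3/16 = 29.0625
  green: 155 × 1/16 = 9.6875
Contribution of white: (104 − 116.25)² / 116.25 = 1.2909

1.291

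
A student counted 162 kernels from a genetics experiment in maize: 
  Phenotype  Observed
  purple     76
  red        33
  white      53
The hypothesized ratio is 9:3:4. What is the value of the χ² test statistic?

6.595

The 9:3:4 ratio has 16 parts, so with N = 162 the expected counts are:
  purple: 162 × 9/16 = 91.125
  red: 162 × 3/16 = 30.375
  white: 162 × 4/16 = 40.5
χ² = Σ (O − E)² / E
  purple: (76 − 91.125)² / 91.125 = 2.5105
  red: (33 − 30.375)² / 30.375 = 0.2269
  white: (53 − 40.5)² / 40.5 = 3.8580
χ² = 2.5105 + 0.2269 + 3.8580 = 6.5954 ≈ 6.595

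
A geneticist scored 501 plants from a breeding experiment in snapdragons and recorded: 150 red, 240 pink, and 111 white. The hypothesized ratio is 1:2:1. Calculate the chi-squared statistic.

6.952

Expected counts for N = 501 under a 1:2:1 ratio (total parts = 4):
  red: 501 × 1/4 = 125.25
  pink: 501 × 2/4 = 250.5
  white: 501 × 1/4 = 125.25
χ² = Σ (O − E)² / E
  red: (150 − 125.25)² / 125.25 = 4.8907
  pink: (240 − 250.5)² / 250.5 = 0.4401
  white: (111 − 125.25)² / 125.25 = 1.6213
χ² = 4.8907 + 0.4401 + 1.6213 = 6.9521 ≈ 6.952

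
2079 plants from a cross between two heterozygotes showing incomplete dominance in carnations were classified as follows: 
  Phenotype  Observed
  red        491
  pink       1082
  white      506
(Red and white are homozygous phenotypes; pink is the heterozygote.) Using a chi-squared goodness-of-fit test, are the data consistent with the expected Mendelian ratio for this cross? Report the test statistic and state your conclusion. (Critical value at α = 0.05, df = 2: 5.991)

With incomplete dominance, a heterozygote × heterozygote cross gives a 1:2:1 phenotypic ratio.
The 1:2:1 ratio has 4 parts, so with N = 2079 the expected counts are:
  red: 2079 × 1/4 = 519.75
  pink: 2079 × 2/4 = 1039.5
  white: 2079 × 1/4 = 519.75
χ² = Σ (O − E)² / E
  red: (491 − 519.75)² / 519.75 = 1.5903
  pink: (1082 − 1039.5)² / 1039.5 = 1.7376
  white: (506 − 519.75)² / 519.75 = 0.3638
χ² = 1.5903 + 1.7376 + 0.3638 = 3.6917 ≈ 3.692
Degrees of freedom = 3 − 1 = 2; critical value at α = 0.05 is 5.991.
Since 3.692 < 5.991, we fail to reject the null hypothesis — the data are consistent with the 1:2:1 ratio.

3.692; consistent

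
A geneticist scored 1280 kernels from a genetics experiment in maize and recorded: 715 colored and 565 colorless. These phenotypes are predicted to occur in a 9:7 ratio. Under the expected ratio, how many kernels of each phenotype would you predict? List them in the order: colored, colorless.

720, 560

Total ratio parts = 16. Expected numbers out of 1280:
  colored: 1280 × 9/16 = 720
  colorless: 1280 × 7/16 = 560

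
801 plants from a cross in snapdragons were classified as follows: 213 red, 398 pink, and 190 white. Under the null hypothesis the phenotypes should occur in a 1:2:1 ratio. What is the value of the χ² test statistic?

1.352

Expected counts for N = 801 under a 1:2:1 ratio (total parts = 4):
  red: 801 × 1/4 = 200.25
  pink: 801 × 2/4 = 400.5
  white: 801 × 1/4 = 200.25
χ² = Σ (O − E)² / E
  red: (213 − 200.25)² / 200.25 = 0.8118
  pink: (398 − 400.5)² / 400.5 = 0.0156
  white: (190 − 200.25)² / 200.25 = 0.5247
χ² = 0.8118 + 0.0156 + 0.5247 = 1.3521 ≈ 1.352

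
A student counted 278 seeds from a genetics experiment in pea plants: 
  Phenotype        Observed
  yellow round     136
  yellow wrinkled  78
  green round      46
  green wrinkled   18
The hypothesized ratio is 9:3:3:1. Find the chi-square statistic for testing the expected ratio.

Expected counts for N = 278 under a 9:3:3:1 ratio (total parts = 16):
  yellow round: 278 × 9/16 = 156.375
  yellow wrinkled: 278 × 3/16 = 52.125
  green round: 278 × 3/16 = 52.125
  green wrinkled: 278 × 1/16 = 17.375
χ² = Σ (O − E)² / E
  yellow round: (136 − 156.375)² / 156.375 = 2.6548
  yellow wrinkled: (78 − 52.125)² / 52.125 = 12.8444
  green round: (46 − 52.125)² / 52.125 = 0.7197
  green wrinkled: (18 − 17.375)² / 17.375 = 0.0225
χ² = 2.6548 + 12.8444 + 0.7197 + 0.0225 = 16.2414 ≈ 16.241

16.241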